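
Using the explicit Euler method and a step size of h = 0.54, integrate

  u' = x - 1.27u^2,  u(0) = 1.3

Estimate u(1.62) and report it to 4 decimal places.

Euler: u_{n+1} = u_n + h·f(x_n, u_n).
x=0.000000, u=1.300000: f=-2.146300 → u ← 1.300000 + 0.54·(-2.146300) = 0.140998
x=0.540000, u=0.140998: f=0.514752 → u ← 0.140998 + 0.54·0.514752 = 0.418964
x=1.080000, u=0.418964: f=0.857076 → u ← 0.418964 + 0.54·0.857076 = 0.881785
u(1.62) ≈ 0.8818

0.8818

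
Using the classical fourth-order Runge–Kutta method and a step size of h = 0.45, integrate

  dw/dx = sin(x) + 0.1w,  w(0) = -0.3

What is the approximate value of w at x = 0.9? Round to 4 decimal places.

0.0621

RK4: k1 = f(x_n, w_n); k2 = f(x_n + h/2, w_n + (h/2)·k1); k3 = f(x_n + h/2, w_n + (h/2)·k2); k4 = f(x_n + h, w_n + h·k3); w_{n+1} = w_n + (h/6)·(k1 + 2k2 + 2k3 + k4).
x=0.000000, w=-0.300000:
  k1 = f(0.000000, -0.300000) = -0.030000
  k2 = f(0.225000, -0.306750) = 0.192431
  k3 = f(0.225000, -0.256703) = 0.197436
  k4 = f(0.450000, -0.211154) = 0.413850
  w ← -0.300000 + (0.45/6)·(k1 + 2k2 + 2k3 + k4) = -0.212731
x=0.450000, w=-0.212731:
  k1 = f(0.450000, -0.212731) = 0.413692
  k2 = f(0.675000, -0.119650) = 0.612932
  k3 = f(0.675000, -0.074821) = 0.617415
  k4 = f(0.900000, 0.065106) = 0.789837
  w ← -0.212731 + (0.45/6)·(k1 + 2k2 + 2k3 + k4) = 0.062086
w(0.9) ≈ 0.0621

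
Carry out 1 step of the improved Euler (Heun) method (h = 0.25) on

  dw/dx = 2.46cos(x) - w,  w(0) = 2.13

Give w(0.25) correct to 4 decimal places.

2.1926

Heun: k1 = f(x_n, w_n); k2 = f(x_n + h, w_n + h·k1); w_{n+1} = w_n + (h/2)·(k1 + k2).
x=0.000000, w=2.130000:
  k1 = f(0.000000, 2.130000) = 0.330000
  k2 = f(0.250000, 2.212500) = 0.171025
  w ← 2.130000 + (0.25/2)·(0.330000 + 0.171025) = 2.192628
w(0.25) ≈ 2.1926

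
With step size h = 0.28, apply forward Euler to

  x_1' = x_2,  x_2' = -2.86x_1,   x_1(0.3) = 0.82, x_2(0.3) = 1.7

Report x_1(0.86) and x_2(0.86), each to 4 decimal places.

Euler on (x_1,x_2): x_1_{n+1} = x_1_n + h·x_1', x_2_{n+1} = x_2_n + h·x_2'.
0.300000: (0.820000, 1.700000); f=(1.700000, -2.345200) → (1.296000, 1.043344)
0.580000: (1.296000, 1.043344); f=(1.043344, -3.706560) → (1.588136, 0.005507)
(x_1(0.86), x_2(0.86)) ≈ (1.5881, 0.0055)

1.5881, 0.0055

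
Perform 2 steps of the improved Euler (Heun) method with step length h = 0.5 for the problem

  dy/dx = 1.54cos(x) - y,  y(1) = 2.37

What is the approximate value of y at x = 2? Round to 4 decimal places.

Heun: k1 = f(x_n, y_n); k2 = f(x_n + h, y_n + h·k1); y_{n+1} = y_n + (h/2)·(k1 + k2).
x=1.000000, y=2.370000:
  k1 = f(1.000000, 2.370000) = -1.537934
  k2 = f(1.500000, 1.601033) = -1.492097
  y ← 2.370000 + (0.5/2)·(-1.537934 + (-1.492097)) = 1.612492
x=1.500000, y=1.612492:
  k1 = f(1.500000, 1.612492) = -1.503557
  k2 = f(2.000000, 0.860714) = -1.501580
  y ← 1.612492 + (0.5/2)·(-1.503557 + (-1.501580)) = 0.861208
y(2) ≈ 0.8612

0.8612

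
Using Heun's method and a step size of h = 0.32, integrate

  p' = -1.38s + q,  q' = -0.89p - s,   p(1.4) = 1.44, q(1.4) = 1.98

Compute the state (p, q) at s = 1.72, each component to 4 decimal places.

Heun on (p,q): k1 = f(s_n, state_n); k2 = f(s_n + h, state_n + h·k1); state_{n+1} = state_n + (h/2)·(k1 + k2).
1.400000: (1.440000, 1.980000)
  k1 = (0.048000, -2.681600)
  predictor → (1.455360, 1.121888)
  k2 = (-1.251712, -3.015270)
  → (1.247406, 1.068501)
(p(1.72), q(1.72)) ≈ (1.2474, 1.0685)

1.2474, 1.0685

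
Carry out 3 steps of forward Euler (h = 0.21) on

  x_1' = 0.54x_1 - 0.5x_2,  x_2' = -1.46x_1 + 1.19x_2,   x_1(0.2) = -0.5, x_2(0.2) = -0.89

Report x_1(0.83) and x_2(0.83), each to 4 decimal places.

Euler on (x_1,x_2): x_1_{n+1} = x_1_n + h·x_1', x_2_{n+1} = x_2_n + h·x_2'.
0.200000: (-0.500000, -0.890000); f=(0.175000, -0.329100) → (-0.463250, -0.959111)
0.410000: (-0.463250, -0.959111); f=(0.229401, -0.464997) → (-0.415076, -1.056760)
0.620000: (-0.415076, -1.056760); f=(0.304239, -0.651534) → (-0.351186, -1.193583)
(x_1(0.83), x_2(0.83)) ≈ (-0.3512, -1.1936)

-0.3512, -1.1936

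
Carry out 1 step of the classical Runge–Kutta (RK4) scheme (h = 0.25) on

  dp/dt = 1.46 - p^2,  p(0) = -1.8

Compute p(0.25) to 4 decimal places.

-2.5633

RK4: k1 = f(t_n, p_n); k2 = f(t_n + h/2, p_n + (h/2)·k1); k3 = f(t_n + h/2, p_n + (h/2)·k2); k4 = f(t_n + h, p_n + h·k3); p_{n+1} = p_n + (h/6)·(k1 + 2k2 + 2k3 + k4).
t=0.000000, p=-1.800000:
  k1 = f(0.000000, -1.800000) = -1.780000
  k2 = f(0.125000, -2.022500) = -2.630506
  k3 = f(0.125000, -2.128813) = -3.071846
  k4 = f(0.250000, -2.567961) = -5.134426
  p ← -1.800000 + (0.25/6)·(k1 + 2k2 + 2k3 + k4) = -2.563297
p(0.25) ≈ -2.5633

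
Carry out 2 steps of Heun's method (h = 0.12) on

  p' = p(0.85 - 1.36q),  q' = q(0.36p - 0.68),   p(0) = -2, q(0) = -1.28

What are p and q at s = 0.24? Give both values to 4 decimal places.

-3.4546, -0.8652

Heun on (p,q): k1 = f(s_n, state_n); k2 = f(s_n + h, state_n + h·k1); state_{n+1} = state_n + (h/2)·(k1 + k2).
0.000000: (-2.000000, -1.280000)
  k1 = (-5.181600, 1.792000)
  predictor → (-2.621792, -1.064960)
  k2 = (-6.025784, 1.729330)
  → (-2.672443, -1.068720)
0.120000: (-2.672443, -1.068720)
  k1 = (-6.155864, 1.754924)
  predictor → (-3.411147, -0.858129)
  k2 = (-6.880474, 1.637322)
  → (-3.454623, -0.865185)
(p(0.24), q(0.24)) ≈ (-3.4546, -0.8652)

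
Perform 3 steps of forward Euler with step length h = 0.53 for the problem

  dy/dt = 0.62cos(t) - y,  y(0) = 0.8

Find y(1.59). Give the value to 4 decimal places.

0.4495

Euler: y_{n+1} = y_n + h·f(t_n, y_n).
t=0.000000, y=0.800000: f=-0.180000 → y ← 0.800000 + 0.53·(-0.180000) = 0.704600
t=0.530000, y=0.704600: f=-0.169660 → y ← 0.704600 + 0.53·(-0.169660) = 0.614680
t=1.060000, y=0.614680: f=-0.311580 → y ← 0.614680 + 0.53·(-0.311580) = 0.449543
y(1.59) ≈ 0.4495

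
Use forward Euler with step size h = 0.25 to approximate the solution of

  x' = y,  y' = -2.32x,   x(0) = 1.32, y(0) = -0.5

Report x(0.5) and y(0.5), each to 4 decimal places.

0.8786, -1.9587

Euler on (x,y): x_{n+1} = x_n + h·x', y_{n+1} = y_n + h·y'.
0.000000: (1.320000, -0.500000); f=(-0.500000, -3.062400) → (1.195000, -1.265600)
0.250000: (1.195000, -1.265600); f=(-1.265600, -2.772400) → (0.878600, -1.958700)
(x(0.5), y(0.5)) ≈ (0.8786, -1.9587)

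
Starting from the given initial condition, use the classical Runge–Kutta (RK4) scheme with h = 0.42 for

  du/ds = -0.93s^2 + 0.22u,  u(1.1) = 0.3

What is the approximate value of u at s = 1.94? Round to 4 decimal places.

RK4: k1 = f(s_n, u_n); k2 = f(s_n + h/2, u_n + (h/2)·k1); k3 = f(s_n + h/2, u_n + (h/2)·k2); k4 = f(s_n + h, u_n + h·k3); u_{n+1} = u_n + (h/6)·(k1 + 2k2 + 2k3 + k4).
s=1.100000, u=0.300000:
  k1 = f(1.100000, 0.300000) = -1.059300
  k2 = f(1.310000, 0.077547) = -1.578913
  k3 = f(1.310000, -0.031572) = -1.602919
  k4 = f(1.520000, -0.373226) = -2.230782
  u ← 0.300000 + (0.42/6)·(k1 + 2k2 + 2k3 + k4) = -0.375762
s=1.520000, u=-0.375762:
  k1 = f(1.520000, -0.375762) = -2.231340
  k2 = f(1.730000, -0.844343) = -2.969153
  k3 = f(1.730000, -0.999284) = -3.003240
  k4 = f(1.940000, -1.637123) = -3.860315
  u ← -0.375762 + (0.42/6)·(k1 + 2k2 + 2k3 + k4) = -1.638313
u(1.94) ≈ -1.6383

-1.6383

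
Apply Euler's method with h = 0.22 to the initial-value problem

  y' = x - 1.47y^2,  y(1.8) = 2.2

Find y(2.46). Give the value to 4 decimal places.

1.2103

Euler: y_{n+1} = y_n + h·f(x_n, y_n).
x=1.800000, y=2.200000: f=-5.314800 → y ← 2.200000 + 0.22·(-5.314800) = 1.030744
x=2.020000, y=1.030744: f=0.458223 → y ← 1.030744 + 0.22·0.458223 = 1.131553
x=2.240000, y=1.131553: f=0.357794 → y ← 1.131553 + 0.22·0.357794 = 1.210268
y(2.46) ≈ 1.2103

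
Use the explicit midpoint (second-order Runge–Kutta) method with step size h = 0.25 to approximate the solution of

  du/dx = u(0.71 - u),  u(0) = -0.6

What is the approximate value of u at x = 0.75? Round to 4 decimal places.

Midpoint: k1 = f(x_n, u_n); k2 = f(x_n + h/2, u_n + (h/2)·k1); u_{n+1} = u_n + h·k2.
x=0.000000, u=-0.600000:
  k1 = f(0.000000, -0.600000) = -0.786000
  k2 = f(0.125000, -0.698250) = -0.983311
  u ← -0.600000 + 0.25·(-0.983311) = -0.845828
x=0.250000, u=-0.845828:
  k1 = f(0.250000, -0.845828) = -1.315962
  k2 = f(0.375000, -1.010323) = -1.738082
  u ← -0.845828 + 0.25·(-1.738082) = -1.280348
x=0.500000, u=-1.280348:
  k1 = f(0.500000, -1.280348) = -2.548338
  k2 = f(0.625000, -1.598890) = -3.691662
  u ← -1.280348 + 0.25·(-3.691662) = -2.203264
u(0.75) ≈ -2.2033

-2.2033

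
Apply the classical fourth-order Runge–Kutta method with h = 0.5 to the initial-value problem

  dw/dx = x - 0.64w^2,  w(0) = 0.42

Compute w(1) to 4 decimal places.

RK4: k1 = f(x_n, w_n); k2 = f(x_n + h/2, w_n + (h/2)·k1); k3 = f(x_n + h/2, w_n + (h/2)·k2); k4 = f(x_n + h, w_n + h·k3); w_{n+1} = w_n + (h/6)·(k1 + 2k2 + 2k3 + k4).
x=0.000000, w=0.420000:
  k1 = f(0.000000, 0.420000) = -0.112896
  k2 = f(0.250000, 0.391776) = 0.151767
  k3 = f(0.250000, 0.457942) = 0.115785
  k4 = f(0.500000, 0.477893) = 0.353836
  w ← 0.420000 + (0.5/6)·(k1 + 2k2 + 2k3 + k4) = 0.484670
x=0.500000, w=0.484670:
  k1 = f(0.500000, 0.484670) = 0.349661
  k2 = f(0.750000, 0.572086) = 0.540540
  k3 = f(0.750000, 0.619805) = 0.504138
  k4 = f(1.000000, 0.736740) = 0.652617
  w ← 0.484670 + (0.5/6)·(k1 + 2k2 + 2k3 + k4) = 0.742307
w(1) ≈ 0.7423

0.7423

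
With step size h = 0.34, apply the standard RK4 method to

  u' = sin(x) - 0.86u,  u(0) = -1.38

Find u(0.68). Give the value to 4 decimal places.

-0.5848

RK4: k1 = f(x_n, u_n); k2 = f(x_n + h/2, u_n + (h/2)·k1); k3 = f(x_n + h/2, u_n + (h/2)·k2); k4 = f(x_n + h, u_n + h·k3); u_{n+1} = u_n + (h/6)·(k1 + 2k2 + 2k3 + k4).
x=0.000000, u=-1.380000:
  k1 = f(0.000000, -1.380000) = 1.186800
  k2 = f(0.170000, -1.178244) = 1.182472
  k3 = f(0.170000, -1.178980) = 1.183105
  k4 = f(0.340000, -0.977744) = 1.174347
  u ← -1.380000 + (0.34/6)·(k1 + 2k2 + 2k3 + k4) = -0.978103
x=0.340000, u=-0.978103:
  k1 = f(0.340000, -0.978103) = 1.174656
  k2 = f(0.510000, -0.778411) = 1.157611
  k3 = f(0.510000, -0.781309) = 1.160103
  k4 = f(0.680000, -0.583668) = 1.130747
  u ← -0.978103 + (0.34/6)·(k1 + 2k2 + 2k3 + k4) = -0.584789
u(0.68) ≈ -0.5848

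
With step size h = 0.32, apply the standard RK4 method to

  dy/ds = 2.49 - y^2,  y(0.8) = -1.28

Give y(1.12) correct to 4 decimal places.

RK4: k1 = f(s_n, y_n); k2 = f(s_n + h/2, y_n + (h/2)·k1); k3 = f(s_n + h/2, y_n + (h/2)·k2); k4 = f(s_n + h, y_n + h·k3); y_{n+1} = y_n + (h/6)·(k1 + 2k2 + 2k3 + k4).
s=0.800000, y=-1.280000:
  k1 = f(0.800000, -1.280000) = 0.851600
  k2 = f(0.960000, -1.143744) = 1.181850
  k3 = f(0.960000, -1.090904) = 1.299928
  k4 = f(1.120000, -0.864023) = 1.743464
  y ← -1.280000 + (0.32/6)·(k1 + 2k2 + 2k3 + k4) = -0.876874
y(1.12) ≈ -0.8769

-0.8769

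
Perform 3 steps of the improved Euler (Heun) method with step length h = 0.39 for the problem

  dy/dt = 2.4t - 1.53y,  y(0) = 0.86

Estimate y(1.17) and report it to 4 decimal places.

Heun: k1 = f(t_n, y_n); k2 = f(t_n + h, y_n + h·k1); y_{n+1} = y_n + (h/2)·(k1 + k2).
t=0.000000, y=0.860000:
  k1 = f(0.000000, 0.860000) = -1.315800
  k2 = f(0.390000, 0.346838) = 0.405338
  y ← 0.860000 + (0.39/2)·(-1.315800 + 0.405338) = 0.682460
t=0.390000, y=0.682460:
  k1 = f(0.390000, 0.682460) = -0.108164
  k2 = f(0.780000, 0.640276) = 0.892378
  y ← 0.682460 + (0.39/2)·(-0.108164 + 0.892378) = 0.835382
t=0.780000, y=0.835382:
  k1 = f(0.780000, 0.835382) = 0.593866
  k2 = f(1.170000, 1.066989) = 1.175506
  y ← 0.835382 + (0.39/2)·(0.593866 + 1.175506) = 1.180409
y(1.17) ≈ 1.1804

1.1804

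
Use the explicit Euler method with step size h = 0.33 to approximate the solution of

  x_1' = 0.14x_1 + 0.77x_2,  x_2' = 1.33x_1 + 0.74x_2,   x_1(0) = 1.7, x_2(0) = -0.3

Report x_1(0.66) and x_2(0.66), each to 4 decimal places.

Euler on (x_1,x_2): x_1_{n+1} = x_1_n + h·x_1', x_2_{n+1} = x_2_n + h·x_2'.
0.000000: (1.700000, -0.300000); f=(0.007000, 2.039000) → (1.702310, 0.372870)
0.330000: (1.702310, 0.372870); f=(0.525433, 2.539996) → (1.875703, 1.211069)
(x_1(0.66), x_2(0.66)) ≈ (1.8757, 1.2111)

1.8757, 1.2111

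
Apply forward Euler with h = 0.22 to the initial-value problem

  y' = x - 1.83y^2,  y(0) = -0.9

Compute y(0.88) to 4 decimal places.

-6.3625

Euler: y_{n+1} = y_n + h·f(x_n, y_n).
x=0.000000, y=-0.900000: f=-1.482300 → y ← -0.900000 + 0.22·(-1.482300) = -1.226106
x=0.220000, y=-1.226106: f=-2.531105 → y ← -1.226106 + 0.22·(-2.531105) = -1.782949
x=0.440000, y=-1.782949: f=-5.377400 → y ← -1.782949 + 0.22·(-5.377400) = -2.965977
x=0.660000, y=-2.965977: f=-15.438547 → y ← -2.965977 + 0.22·(-15.438547) = -6.362457
y(0.88) ≈ -6.3625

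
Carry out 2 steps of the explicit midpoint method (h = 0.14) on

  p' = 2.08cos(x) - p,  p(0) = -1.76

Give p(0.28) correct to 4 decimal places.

-0.8320

Midpoint: k1 = f(x_n, p_n); k2 = f(x_n + h/2, p_n + (h/2)·k1); p_{n+1} = p_n + h·k2.
x=0.000000, p=-1.760000:
  k1 = f(0.000000, -1.760000) = 3.840000
  k2 = f(0.070000, -1.491200) = 3.566106
  p ← -1.760000 + 0.14·3.566106 = -1.260745
x=0.140000, p=-1.260745:
  k1 = f(0.140000, -1.260745) = 3.320394
  k2 = f(0.210000, -1.028318) = 3.062622
  p ← -1.260745 + 0.14·3.062622 = -0.831978
p(0.28) ≈ -0.8320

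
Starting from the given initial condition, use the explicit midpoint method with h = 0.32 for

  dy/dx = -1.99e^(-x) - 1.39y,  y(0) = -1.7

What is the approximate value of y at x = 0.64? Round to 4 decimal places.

Midpoint: k1 = f(x_n, y_n); k2 = f(x_n + h/2, y_n + (h/2)·k1); y_{n+1} = y_n + h·k2.
x=0.000000, y=-1.700000:
  k1 = f(0.000000, -1.700000) = 0.373000
  k2 = f(0.160000, -1.640320) = 0.584279
  y ← -1.700000 + 0.32·0.584279 = -1.513031
x=0.320000, y=-1.513031:
  k1 = f(0.320000, -1.513031) = 0.658076
  k2 = f(0.480000, -1.407739) = 0.725378
  y ← -1.513031 + 0.32·0.725378 = -1.280910
y(0.64) ≈ -1.2809

-1.2809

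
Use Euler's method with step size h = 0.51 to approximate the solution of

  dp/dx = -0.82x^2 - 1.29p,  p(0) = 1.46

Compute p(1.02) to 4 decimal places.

0.0621

Euler: p_{n+1} = p_n + h·f(x_n, p_n).
x=0.000000, p=1.460000: f=-1.883400 → p ← 1.460000 + 0.51·(-1.883400) = 0.499466
x=0.510000, p=0.499466: f=-0.857593 → p ← 0.499466 + 0.51·(-0.857593) = 0.062093
p(1.02) ≈ 0.0621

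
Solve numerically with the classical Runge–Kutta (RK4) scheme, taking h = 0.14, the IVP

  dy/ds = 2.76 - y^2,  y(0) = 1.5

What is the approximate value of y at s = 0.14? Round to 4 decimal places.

1.5581

RK4: k1 = f(s_n, y_n); k2 = f(s_n + h/2, y_n + (h/2)·k1); k3 = f(s_n + h/2, y_n + (h/2)·k2); k4 = f(s_n + h, y_n + h·k3); y_{n+1} = y_n + (h/6)·(k1 + 2k2 + 2k3 + k4).
s=0.000000, y=1.500000:
  k1 = f(0.000000, 1.500000) = 0.510000
  k2 = f(0.070000, 1.535700) = 0.401626
  k3 = f(0.070000, 1.528114) = 0.424868
  k4 = f(0.140000, 1.559482) = 0.328017
  y ← 1.500000 + (0.14/6)·(k1 + 2k2 + 2k3 + k4) = 1.558123
y(0.14) ≈ 1.5581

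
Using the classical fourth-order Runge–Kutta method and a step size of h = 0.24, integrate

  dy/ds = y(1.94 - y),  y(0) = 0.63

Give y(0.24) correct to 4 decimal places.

0.8415

RK4: k1 = f(s_n, y_n); k2 = f(s_n + h/2, y_n + (h/2)·k1); k3 = f(s_n + h/2, y_n + (h/2)·k2); k4 = f(s_n + h, y_n + h·k3); y_{n+1} = y_n + (h/6)·(k1 + 2k2 + 2k3 + k4).
s=0.000000, y=0.630000:
  k1 = f(0.000000, 0.630000) = 0.825300
  k2 = f(0.120000, 0.729036) = 0.882836
  k3 = f(0.120000, 0.735940) = 0.886116
  k4 = f(0.240000, 0.842668) = 0.924687
  y ← 0.630000 + (0.24/6)·(k1 + 2k2 + 2k3 + k4) = 0.841516
y(0.24) ≈ 0.8415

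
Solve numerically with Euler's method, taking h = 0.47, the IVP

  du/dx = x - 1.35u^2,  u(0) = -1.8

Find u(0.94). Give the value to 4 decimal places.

Euler: u_{n+1} = u_n + h·f(x_n, u_n).
x=0.000000, u=-1.800000: f=-4.374000 → u ← -1.800000 + 0.47·(-4.374000) = -3.855780
x=0.470000, u=-3.855780: f=-19.600503 → u ← -3.855780 + 0.47·(-19.600503) = -13.068017
u(0.94) ≈ -13.0680

-13.0680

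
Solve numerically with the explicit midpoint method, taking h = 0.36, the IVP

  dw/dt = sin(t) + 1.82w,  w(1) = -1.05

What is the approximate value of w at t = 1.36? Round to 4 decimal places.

-1.5312

Midpoint: k1 = f(t_n, w_n); k2 = f(t_n + h/2, w_n + (h/2)·k1); w_{n+1} = w_n + h·k2.
t=1.000000, w=-1.050000:
  k1 = f(1.000000, -1.050000) = -1.069529
  k2 = f(1.180000, -1.242515) = -1.336772
  w ← -1.050000 + 0.36·(-1.336772) = -1.531238
w(1.36) ≈ -1.5312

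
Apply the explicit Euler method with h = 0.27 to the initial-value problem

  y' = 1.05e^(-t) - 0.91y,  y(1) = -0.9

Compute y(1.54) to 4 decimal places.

Euler: y_{n+1} = y_n + h·f(t_n, y_n).
t=1.000000, y=-0.900000: f=1.205273 → y ← -0.900000 + 0.27·1.205273 = -0.574576
t=1.270000, y=-0.574576: f=0.817738 → y ← -0.574576 + 0.27·0.817738 = -0.353787
y(1.54) ≈ -0.3538

-0.3538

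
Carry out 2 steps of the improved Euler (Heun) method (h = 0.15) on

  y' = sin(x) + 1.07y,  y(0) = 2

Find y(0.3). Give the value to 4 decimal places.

Heun: k1 = f(x_n, y_n); k2 = f(x_n + h, y_n + h·k1); y_{n+1} = y_n + (h/2)·(k1 + k2).
x=0.000000, y=2.000000:
  k1 = f(0.000000, 2.000000) = 2.140000
  k2 = f(0.150000, 2.321000) = 2.632908
  y ← 2.000000 + (0.15/2)·(2.140000 + 2.632908) = 2.357968
x=0.150000, y=2.357968:
  k1 = f(0.150000, 2.357968) = 2.672464
  k2 = f(0.300000, 2.758838) = 3.247477
  y ← 2.357968 + (0.15/2)·(2.672464 + 3.247477) = 2.801964
y(0.3) ≈ 2.8020

2.8020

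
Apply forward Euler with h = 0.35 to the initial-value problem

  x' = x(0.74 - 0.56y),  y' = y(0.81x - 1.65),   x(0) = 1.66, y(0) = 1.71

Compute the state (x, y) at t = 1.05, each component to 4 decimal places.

1.4752, 1.0994

Euler on (x,y): x_{n+1} = x_n + h·x', y_{n+1} = y_n + h·y'.
0.000000: (1.660000, 1.710000); f=(-0.361216, -0.522234) → (1.533574, 1.527218)
0.350000: (1.533574, 1.527218); f=(-0.176732, -0.622807) → (1.471718, 1.309236)
0.700000: (1.471718, 1.309236); f=(0.010049, -0.599510) → (1.475235, 1.099407)
(x(1.05), y(1.05)) ≈ (1.4752, 1.0994)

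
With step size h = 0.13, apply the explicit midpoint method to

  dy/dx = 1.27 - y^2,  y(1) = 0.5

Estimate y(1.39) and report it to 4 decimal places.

0.8150

Midpoint: k1 = f(x_n, y_n); k2 = f(x_n + h/2, y_n + (h/2)·k1); y_{n+1} = y_n + h·k2.
x=1.000000, y=0.500000:
  k1 = f(1.000000, 0.500000) = 1.020000
  k2 = f(1.065000, 0.566300) = 0.949304
  y ← 0.500000 + 0.13·0.949304 = 0.623410
x=1.130000, y=0.623410:
  k1 = f(1.130000, 0.623410) = 0.881361
  k2 = f(1.195000, 0.680698) = 0.806650
  y ← 0.623410 + 0.13·0.806650 = 0.728274
x=1.260000, y=0.728274:
  k1 = f(1.260000, 0.728274) = 0.739617
  k2 = f(1.325000, 0.776349) = 0.667282
  y ← 0.728274 + 0.13·0.667282 = 0.815021
y(1.39) ≈ 0.8150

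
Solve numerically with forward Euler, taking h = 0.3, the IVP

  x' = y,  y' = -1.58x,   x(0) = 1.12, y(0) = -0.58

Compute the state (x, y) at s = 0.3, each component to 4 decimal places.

0.9460, -1.1109

Euler on (x,y): x_{n+1} = x_n + h·x', y_{n+1} = y_n + h·y'.
0.000000: (1.120000, -0.580000); f=(-0.580000, -1.769600) → (0.946000, -1.110880)
(x(0.3), y(0.3)) ≈ (0.9460, -1.1109)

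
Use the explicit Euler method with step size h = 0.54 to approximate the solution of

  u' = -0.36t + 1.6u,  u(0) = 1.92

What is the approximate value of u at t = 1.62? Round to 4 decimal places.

12.0292

Euler: u_{n+1} = u_n + h·f(t_n, u_n).
t=0.000000, u=1.920000: f=3.072000 → u ← 1.920000 + 0.54·3.072000 = 3.578880
t=0.540000, u=3.578880: f=5.531808 → u ← 3.578880 + 0.54·5.531808 = 6.566056
t=1.080000, u=6.566056: f=10.116890 → u ← 6.566056 + 0.54·10.116890 = 12.029177
u(1.62) ≈ 12.0292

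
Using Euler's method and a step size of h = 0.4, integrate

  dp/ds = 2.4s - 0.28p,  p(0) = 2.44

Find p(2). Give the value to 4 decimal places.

4.7807

Euler: p_{n+1} = p_n + h·f(s_n, p_n).
s=0.000000, p=2.440000: f=-0.683200 → p ← 2.440000 + 0.4·(-0.683200) = 2.166720
s=0.400000, p=2.166720: f=0.353318 → p ← 2.166720 + 0.4·0.353318 = 2.308047
s=0.800000, p=2.308047: f=1.273747 → p ← 2.308047 + 0.4·1.273747 = 2.817546
s=1.200000, p=2.817546: f=2.091087 → p ← 2.817546 + 0.4·2.091087 = 3.653981
s=1.600000, p=3.653981: f=2.816885 → p ← 3.653981 + 0.4·2.816885 = 4.780735
p(2) ≈ 4.7807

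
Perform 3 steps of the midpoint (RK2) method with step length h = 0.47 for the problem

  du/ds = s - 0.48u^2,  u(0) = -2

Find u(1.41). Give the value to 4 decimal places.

-42.6199

Midpoint: k1 = f(s_n, u_n); k2 = f(s_n + h/2, u_n + (h/2)·k1); u_{n+1} = u_n + h·k2.
s=0.000000, u=-2.000000:
  k1 = f(0.000000, -2.000000) = -1.920000
  k2 = f(0.235000, -2.451200) = -2.649023
  u ← -2.000000 + 0.47·(-2.649023) = -3.245041
s=0.470000, u=-3.245041:
  k1 = f(0.470000, -3.245041) = -4.584539
  k2 = f(0.705000, -4.322408) = -8.262939
  u ← -3.245041 + 0.47·(-8.262939) = -7.128622
s=0.940000, u=-7.128622:
  k1 = f(0.940000, -7.128622) = -23.452284
  k2 = f(1.175000, -12.639909) = -75.513305
  u ← -7.128622 + 0.47·(-75.513305) = -42.619876
u(1.41) ≈ -42.6199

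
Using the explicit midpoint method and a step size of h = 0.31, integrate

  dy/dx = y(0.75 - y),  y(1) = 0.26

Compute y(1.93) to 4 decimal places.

Midpoint: k1 = f(x_n, y_n); k2 = f(x_n + h/2, y_n + (h/2)·k1); y_{n+1} = y_n + h·k2.
x=1.000000, y=0.260000:
  k1 = f(1.000000, 0.260000) = 0.127400
  k2 = f(1.155000, 0.279747) = 0.131552
  y ← 0.260000 + 0.31·0.131552 = 0.300781
x=1.310000, y=0.300781:
  k1 = f(1.310000, 0.300781) = 0.135117
  k2 = f(1.465000, 0.321724) = 0.137787
  y ← 0.300781 + 0.31·0.137787 = 0.343495
x=1.620000, y=0.343495:
  k1 = f(1.620000, 0.343495) = 0.139632
  k2 = f(1.775000, 0.365138) = 0.140528
  y ← 0.343495 + 0.31·0.140528 = 0.387059
y(1.93) ≈ 0.3871

0.3871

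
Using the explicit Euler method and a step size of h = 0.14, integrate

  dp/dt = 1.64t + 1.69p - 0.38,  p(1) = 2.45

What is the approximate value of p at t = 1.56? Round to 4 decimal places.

Euler: p_{n+1} = p_n + h·f(t_n, p_n).
t=1.000000, p=2.450000: f=5.400500 → p ← 2.450000 + 0.14·5.400500 = 3.206070
t=1.140000, p=3.206070: f=6.907858 → p ← 3.206070 + 0.14·6.907858 = 4.173170
t=1.280000, p=4.173170: f=8.771858 → p ← 4.173170 + 0.14·8.771858 = 5.401230
t=1.420000, p=5.401230: f=11.076879 → p ← 5.401230 + 0.14·11.076879 = 6.951993
p(1.56) ≈ 6.9520

6.9520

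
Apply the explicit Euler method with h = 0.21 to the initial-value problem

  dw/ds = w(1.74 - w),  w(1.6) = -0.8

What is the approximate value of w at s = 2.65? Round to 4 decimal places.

-22.0365

Euler: w_{n+1} = w_n + h·f(s_n, w_n).
s=1.600000, w=-0.800000: f=-2.032000 → w ← -0.800000 + 0.21·(-2.032000) = -1.226720
s=1.810000, w=-1.226720: f=-3.639335 → w ← -1.226720 + 0.21·(-3.639335) = -1.990980
s=2.020000, w=-1.990980: f=-7.428308 → w ← -1.990980 + 0.21·(-7.428308) = -3.550925
s=2.230000, w=-3.550925: f=-18.787678 → w ← -3.550925 + 0.21·(-18.787678) = -7.496337
s=2.440000, w=-7.496337: f=-69.238702 → w ← -7.496337 + 0.21·(-69.238702) = -22.036465
w(2.65) ≈ -22.0365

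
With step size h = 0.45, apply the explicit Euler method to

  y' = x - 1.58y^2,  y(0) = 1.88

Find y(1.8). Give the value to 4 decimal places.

Euler: y_{n+1} = y_n + h·f(x_n, y_n).
x=0.000000, y=1.880000: f=-5.584352 → y ← 1.880000 + 0.45·(-5.584352) = -0.632958
x=0.450000, y=-0.632958: f=-0.183005 → y ← -0.632958 + 0.45·(-0.183005) = -0.715311
x=0.900000, y=-0.715311: f=0.091562 → y ← -0.715311 + 0.45·0.091562 = -0.674108
x=1.350000, y=-0.674108: f=0.632014 → y ← -0.674108 + 0.45·0.632014 = -0.389702
y(1.8) ≈ -0.3897

-0.3897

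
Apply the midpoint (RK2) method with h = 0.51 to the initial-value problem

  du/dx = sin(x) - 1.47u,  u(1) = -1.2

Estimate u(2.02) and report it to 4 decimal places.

Midpoint: k1 = f(x_n, u_n); k2 = f(x_n + h/2, u_n + (h/2)·k1); u_{n+1} = u_n + h·k2.
x=1.000000, u=-1.200000:
  k1 = f(1.000000, -1.200000) = 2.605471
  k2 = f(1.255000, -0.535605) = 1.737889
  u ← -1.200000 + 0.51·1.737889 = -0.313677
x=1.510000, u=-0.313677:
  k1 = f(1.510000, -0.313677) = 1.459257
  k2 = f(1.765000, 0.058434) = 0.895304
  u ← -0.313677 + 0.51·0.895304 = 0.142928
u(2.02) ≈ 0.1429

0.1429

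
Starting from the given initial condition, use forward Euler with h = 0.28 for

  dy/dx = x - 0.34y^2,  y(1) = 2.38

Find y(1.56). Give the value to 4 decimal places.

2.0510

Euler: y_{n+1} = y_n + h·f(x_n, y_n).
x=1.000000, y=2.380000: f=-0.925896 → y ← 2.380000 + 0.28·(-0.925896) = 2.120749
x=1.280000, y=2.120749: f=-0.249176 → y ← 2.120749 + 0.28·(-0.249176) = 2.050980
y(1.56) ≈ 2.0510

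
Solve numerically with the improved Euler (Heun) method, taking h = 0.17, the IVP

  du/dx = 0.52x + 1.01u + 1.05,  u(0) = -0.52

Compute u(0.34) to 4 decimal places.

Heun: k1 = f(x_n, u_n); k2 = f(x_n + h, u_n + h·k1); u_{n+1} = u_n + (h/2)·(k1 + k2).
x=0.000000, u=-0.520000:
  k1 = f(0.000000, -0.520000) = 0.524800
  k2 = f(0.170000, -0.430784) = 0.703308
  u ← -0.520000 + (0.17/2)·(0.524800 + 0.703308) = -0.415611
x=0.170000, u=-0.415611:
  k1 = f(0.170000, -0.415611) = 0.718633
  k2 = f(0.340000, -0.293443) = 0.930422
  u ← -0.415611 + (0.17/2)·(0.718633 + 0.930422) = -0.275441
u(0.34) ≈ -0.2754

-0.2754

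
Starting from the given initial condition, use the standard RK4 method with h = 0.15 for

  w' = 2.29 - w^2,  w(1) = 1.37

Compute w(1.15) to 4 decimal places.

1.4207

RK4: k1 = f(x_n, w_n); k2 = f(x_n + h/2, w_n + (h/2)·k1); k3 = f(x_n + h/2, w_n + (h/2)·k2); k4 = f(x_n + h, w_n + h·k3); w_{n+1} = w_n + (h/6)·(k1 + 2k2 + 2k3 + k4).
x=1.000000, w=1.370000:
  k1 = f(1.000000, 1.370000) = 0.413100
  k2 = f(1.075000, 1.400983) = 0.327248
  k3 = f(1.075000, 1.394544) = 0.345248
  k4 = f(1.150000, 1.421787) = 0.268521
  w ← 1.370000 + (0.15/6)·(k1 + 2k2 + 2k3 + k4) = 1.420665
w(1.15) ≈ 1.4207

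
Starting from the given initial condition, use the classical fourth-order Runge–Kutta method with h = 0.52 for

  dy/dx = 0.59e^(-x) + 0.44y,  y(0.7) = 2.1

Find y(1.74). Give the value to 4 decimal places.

RK4: k1 = f(x_n, y_n); k2 = f(x_n + h/2, y_n + (h/2)·k1); k3 = f(x_n + h/2, y_n + (h/2)·k2); k4 = f(x_n + h, y_n + h·k3); y_{n+1} = y_n + (h/6)·(k1 + 2k2 + 2k3 + k4).
x=0.700000, y=2.100000:
  k1 = f(0.700000, 2.100000) = 1.216985
  k2 = f(0.960000, 2.416416) = 1.289130
  k3 = f(0.960000, 2.435174) = 1.297383
  k4 = f(1.220000, 2.774639) = 1.395027
  y ← 2.100000 + (0.52/6)·(k1 + 2k2 + 2k3 + k4) = 2.774703
x=1.220000, y=2.774703:
  k1 = f(1.220000, 2.774703) = 1.395055
  k2 = f(1.480000, 3.137418) = 1.514770
  k3 = f(1.480000, 3.168544) = 1.528465
  k4 = f(1.740000, 3.569505) = 1.674139
  y ← 2.774703 + (0.52/6)·(k1 + 2k2 + 2k3 + k4) = 3.568194
y(1.74) ≈ 3.5682

3.5682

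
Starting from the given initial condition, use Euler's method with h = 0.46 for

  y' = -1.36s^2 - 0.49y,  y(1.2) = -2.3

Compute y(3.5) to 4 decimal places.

-12.4611

Euler: y_{n+1} = y_n + h·f(s_n, y_n).
s=1.200000, y=-2.300000: f=-0.831400 → y ← -2.300000 + 0.46·(-0.831400) = -2.682444
s=1.660000, y=-2.682444: f=-2.433218 → y ← -2.682444 + 0.46·(-2.433218) = -3.801724
s=2.120000, y=-3.801724: f=-4.249539 → y ← -3.801724 + 0.46·(-4.249539) = -5.756512
s=2.580000, y=-5.756512: f=-6.232013 → y ← -5.756512 + 0.46·(-6.232013) = -8.623238
s=3.040000, y=-8.623238: f=-8.343189 → y ← -8.623238 + 0.46·(-8.343189) = -12.461105
y(3.5) ≈ -12.4611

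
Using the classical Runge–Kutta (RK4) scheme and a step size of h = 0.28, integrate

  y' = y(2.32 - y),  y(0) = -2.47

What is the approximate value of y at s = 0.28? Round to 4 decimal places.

RK4: k1 = f(s_n, y_n); k2 = f(s_n + h/2, y_n + (h/2)·k1); k3 = f(s_n + h/2, y_n + (h/2)·k2); k4 = f(s_n + h, y_n + h·k3); y_{n+1} = y_n + (h/6)·(k1 + 2k2 + 2k3 + k4).
s=0.000000, y=-2.470000:
  k1 = f(0.000000, -2.470000) = -11.831300
  k2 = f(0.140000, -4.126382) = -26.600235
  k3 = f(0.140000, -6.194033) = -52.736199
  k4 = f(0.280000, -17.236136) = -337.072211
  y ← -2.470000 + (0.28/6)·(k1 + 2k2 + 2k3 + k4) = -26.156898
y(0.28) ≈ -26.1569

-26.1569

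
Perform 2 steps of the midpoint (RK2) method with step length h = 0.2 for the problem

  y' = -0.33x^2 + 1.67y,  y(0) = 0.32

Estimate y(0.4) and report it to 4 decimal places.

0.6108

Midpoint: k1 = f(x_n, y_n); k2 = f(x_n + h/2, y_n + (h/2)·k1); y_{n+1} = y_n + h·k2.
x=0.000000, y=0.320000:
  k1 = f(0.000000, 0.320000) = 0.534400
  k2 = f(0.100000, 0.373440) = 0.620345
  y ← 0.320000 + 0.2·0.620345 = 0.444069
x=0.200000, y=0.444069:
  k1 = f(0.200000, 0.444069) = 0.728395
  k2 = f(0.300000, 0.516908) = 0.833537
  y ← 0.444069 + 0.2·0.833537 = 0.610776
y(0.4) ≈ 0.6108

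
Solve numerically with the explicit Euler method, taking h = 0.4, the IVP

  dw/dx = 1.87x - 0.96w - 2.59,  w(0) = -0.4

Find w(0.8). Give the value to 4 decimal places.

-1.5268

Euler: w_{n+1} = w_n + h·f(x_n, w_n).
x=0.000000, w=-0.400000: f=-2.206000 → w ← -0.400000 + 0.4·(-2.206000) = -1.282400
x=0.400000, w=-1.282400: f=-0.610896 → w ← -1.282400 + 0.4·(-0.610896) = -1.526758
w(0.8) ≈ -1.5268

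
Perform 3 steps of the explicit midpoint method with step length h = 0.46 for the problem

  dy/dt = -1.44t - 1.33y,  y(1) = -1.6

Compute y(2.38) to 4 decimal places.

Midpoint: k1 = f(t_n, y_n); k2 = f(t_n + h/2, y_n + (h/2)·k1); y_{n+1} = y_n + h·k2.
t=1.000000, y=-1.600000:
  k1 = f(1.000000, -1.600000) = 0.688000
  k2 = f(1.230000, -1.441760) = 0.146341
  y ← -1.600000 + 0.46·0.146341 = -1.532683
t=1.460000, y=-1.532683:
  k1 = f(1.460000, -1.532683) = -0.063931
  k2 = f(1.690000, -1.547387) = -0.375575
  y ← -1.532683 + 0.46·(-0.375575) = -1.705448
t=1.920000, y=-1.705448:
  k1 = f(1.920000, -1.705448) = -0.496555
  k2 = f(2.150000, -1.819655) = -0.675859
  y ← -1.705448 + 0.46·(-0.675859) = -2.016343
y(2.38) ≈ -2.0163

-2.0163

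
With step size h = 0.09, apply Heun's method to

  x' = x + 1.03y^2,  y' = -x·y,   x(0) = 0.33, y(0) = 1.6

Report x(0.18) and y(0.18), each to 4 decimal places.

0.8753, 1.4358

Heun on (x,y): k1 = f(t_n, state_n); k2 = f(t_n + h, state_n + h·k1); state_{n+1} = state_n + (h/2)·(k1 + k2).
0.000000: (0.330000, 1.600000)
  k1 = (2.966800, -0.528000)
  predictor → (0.597012, 1.552480)
  k2 = (3.079512, -0.926849)
  → (0.602084, 1.534532)
0.090000: (0.602084, 1.534532)
  k1 = (3.027515, -0.923917)
  predictor → (0.874560, 1.451379)
  k2 = (3.044257, -1.269319)
  → (0.875314, 1.435836)
(x(0.18), y(0.18)) ≈ (0.8753, 1.4358)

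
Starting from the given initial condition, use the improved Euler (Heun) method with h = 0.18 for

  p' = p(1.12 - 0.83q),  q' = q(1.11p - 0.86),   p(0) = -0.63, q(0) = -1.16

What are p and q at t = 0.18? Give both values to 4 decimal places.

Heun on (p,q): k1 = f(t_n, state_n); k2 = f(t_n + h, state_n + h·k1); state_{n+1} = state_n + (h/2)·(k1 + k2).
0.000000: (-0.630000, -1.160000)
  k1 = (-1.312164, 1.808788)
  predictor → (-0.866190, -0.834418)
  k2 = (-1.570027, 1.519868)
  → (-0.889397, -0.860421)
(p(0.18), q(0.18)) ≈ (-0.8894, -0.8604)

-0.8894, -0.8604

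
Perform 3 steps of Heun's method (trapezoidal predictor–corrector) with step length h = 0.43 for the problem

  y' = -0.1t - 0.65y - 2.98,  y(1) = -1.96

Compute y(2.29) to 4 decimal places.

-3.5864

Heun: k1 = f(t_n, y_n); k2 = f(t_n + h, y_n + h·k1); y_{n+1} = y_n + (h/2)·(k1 + k2).
t=1.000000, y=-1.960000:
  k1 = f(1.000000, -1.960000) = -1.806000
  k2 = f(1.430000, -2.736580) = -1.344223
  y ← -1.960000 + (0.43/2)·(-1.806000 + (-1.344223)) = -2.637298
t=1.430000, y=-2.637298:
  k1 = f(1.430000, -2.637298) = -1.408756
  k2 = f(1.860000, -3.243063) = -1.058009
  y ← -2.637298 + (0.43/2)·(-1.408756 + (-1.058009)) = -3.167652
t=1.860000, y=-3.167652:
  k1 = f(1.860000, -3.167652) = -1.107026
  k2 = f(2.290000, -3.643674) = -0.840612
  y ← -3.167652 + (0.43/2)·(-1.107026 + (-0.840612)) = -3.586395
y(2.29) ≈ -3.5864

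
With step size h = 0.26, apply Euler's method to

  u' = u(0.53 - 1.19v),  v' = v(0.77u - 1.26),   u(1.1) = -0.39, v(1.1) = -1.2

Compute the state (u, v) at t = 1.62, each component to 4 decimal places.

-0.7995, -0.3955

Euler on (u,v): u_{n+1} = u_n + h·u', v_{n+1} = v_n + h·v'.
1.100000: (-0.390000, -1.200000); f=(-0.763620, 1.872360) → (-0.588541, -0.713186)
1.360000: (-0.588541, -0.713186); f=(-0.811417, 1.221814) → (-0.799510, -0.395515)
(u(1.62), v(1.62)) ≈ (-0.7995, -0.3955)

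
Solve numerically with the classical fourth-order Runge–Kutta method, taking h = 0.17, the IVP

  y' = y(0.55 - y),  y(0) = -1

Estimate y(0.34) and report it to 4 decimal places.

-1.9251

RK4: k1 = f(x_n, y_n); k2 = f(x_n + h/2, y_n + (h/2)·k1); k3 = f(x_n + h/2, y_n + (h/2)·k2); k4 = f(x_n + h, y_n + h·k3); y_{n+1} = y_n + (h/6)·(k1 + 2k2 + 2k3 + k4).
x=0.000000, y=-1.000000:
  k1 = f(0.000000, -1.000000) = -1.550000
  k2 = f(0.085000, -1.131750) = -1.903321
  k3 = f(0.085000, -1.161782) = -1.988718
  k4 = f(0.170000, -1.338082) = -2.526409
  y ← -1.000000 + (0.17/6)·(k1 + 2k2 + 2k3 + k4) = -1.336047
x=0.170000, y=-1.336047:
  k1 = f(0.170000, -1.336047) = -2.519848
  k2 = f(0.255000, -1.550234) = -3.255855
  k3 = f(0.255000, -1.612795) = -3.488144
  k4 = f(0.340000, -1.929032) = -4.782130
  y ← -1.336047 + (0.17/6)·(k1 + 2k2 + 2k3 + k4) = -1.925096
y(0.34) ≈ -1.9251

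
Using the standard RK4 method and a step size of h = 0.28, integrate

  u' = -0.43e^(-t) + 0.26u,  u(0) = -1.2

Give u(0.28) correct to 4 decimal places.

-1.3997

RK4: k1 = f(t_n, u_n); k2 = f(t_n + h/2, u_n + (h/2)·k1); k3 = f(t_n + h/2, u_n + (h/2)·k2); k4 = f(t_n + h, u_n + h·k3); u_{n+1} = u_n + (h/6)·(k1 + 2k2 + 2k3 + k4).
t=0.000000, u=-1.200000:
  k1 = f(0.000000, -1.200000) = -0.742000
  k2 = f(0.140000, -1.303880) = -0.712833
  k3 = f(0.140000, -1.299797) = -0.711771
  k4 = f(0.280000, -1.399296) = -0.688804
  u ← -1.200000 + (0.28/6)·(k1 + 2k2 + 2k3 + k4) = -1.399734
u(0.28) ≈ -1.3997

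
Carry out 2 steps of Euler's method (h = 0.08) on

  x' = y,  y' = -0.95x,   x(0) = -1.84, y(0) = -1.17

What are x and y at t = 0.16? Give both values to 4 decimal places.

-2.0160, -0.8832

Euler on (x,y): x_{n+1} = x_n + h·x', y_{n+1} = y_n + h·y'.
0.000000: (-1.840000, -1.170000); f=(-1.170000, 1.748000) → (-1.933600, -1.030160)
0.080000: (-1.933600, -1.030160); f=(-1.030160, 1.836920) → (-2.016013, -0.883206)
(x(0.16), y(0.16)) ≈ (-2.0160, -0.8832)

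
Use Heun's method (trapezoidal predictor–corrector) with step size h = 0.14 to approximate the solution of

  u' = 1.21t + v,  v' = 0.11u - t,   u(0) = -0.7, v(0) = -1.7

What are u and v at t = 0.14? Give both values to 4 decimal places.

Heun on (u,v): k1 = f(t_n, state_n); k2 = f(t_n + h, state_n + h·k1); state_{n+1} = state_n + (h/2)·(k1 + k2).
0.000000: (-0.700000, -1.700000)
  k1 = (-1.700000, -0.077000)
  predictor → (-0.938000, -1.710780)
  k2 = (-1.541380, -0.243180)
  → (-0.926897, -1.722413)
(u(0.14), v(0.14)) ≈ (-0.9269, -1.7224)

-0.9269, -1.7224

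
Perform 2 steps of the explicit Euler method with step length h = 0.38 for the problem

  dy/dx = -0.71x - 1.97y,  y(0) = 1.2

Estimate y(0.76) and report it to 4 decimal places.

-0.0267

Euler: y_{n+1} = y_n + h·f(x_n, y_n).
x=0.000000, y=1.200000: f=-2.364000 → y ← 1.200000 + 0.38·(-2.364000) = 0.301680
x=0.380000, y=0.301680: f=-0.864110 → y ← 0.301680 + 0.38·(-0.864110) = -0.026682
y(0.76) ≈ -0.0267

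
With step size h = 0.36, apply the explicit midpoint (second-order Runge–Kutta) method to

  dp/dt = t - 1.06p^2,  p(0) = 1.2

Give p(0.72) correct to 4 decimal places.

Midpoint: k1 = f(t_n, p_n); k2 = f(t_n + h/2, p_n + (h/2)·k1); p_{n+1} = p_n + h·k2.
t=0.000000, p=1.200000:
  k1 = f(0.000000, 1.200000) = -1.526400
  k2 = f(0.180000, 0.925248) = -0.727449
  p ← 1.200000 + 0.36·(-0.727449) = 0.938118
t=0.360000, p=0.938118:
  k1 = f(0.360000, 0.938118) = -0.572870
  k2 = f(0.540000, 0.835002) = -0.199062
  p ← 0.938118 + 0.36·(-0.199062) = 0.866456
p(0.72) ≈ 0.8665

0.8665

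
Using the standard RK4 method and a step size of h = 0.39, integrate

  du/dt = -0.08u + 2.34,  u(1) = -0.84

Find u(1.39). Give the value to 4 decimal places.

0.0843

RK4: k1 = f(t_n, u_n); k2 = f(t_n + h/2, u_n + (h/2)·k1); k3 = f(t_n + h/2, u_n + (h/2)·k2); k4 = f(t_n + h, u_n + h·k3); u_{n+1} = u_n + (h/6)·(k1 + 2k2 + 2k3 + k4).
t=1.000000, u=-0.840000:
  k1 = f(1.000000, -0.840000) = 2.407200
  k2 = f(1.195000, -0.370596) = 2.369648
  k3 = f(1.195000, -0.377919) = 2.370233
  k4 = f(1.390000, 0.084391) = 2.333249
  u ← -0.840000 + (0.39/6)·(k1 + 2k2 + 2k3 + k4) = 0.084314
u(1.39) ≈ 0.0843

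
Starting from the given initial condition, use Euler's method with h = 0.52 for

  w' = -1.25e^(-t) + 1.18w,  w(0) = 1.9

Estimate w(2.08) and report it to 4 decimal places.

8.6363

Euler: w_{n+1} = w_n + h·f(t_n, w_n).
t=0.000000, w=1.900000: f=0.992000 → w ← 1.900000 + 0.52·0.992000 = 2.415840
t=0.520000, w=2.415840: f=2.107541 → w ← 2.415840 + 0.52·2.107541 = 3.511761
t=1.040000, w=3.511761: f=3.702060 → w ← 3.511761 + 0.52·3.702060 = 5.436832
t=1.560000, w=5.436832: f=6.152792 → w ← 5.436832 + 0.52·6.152792 = 8.636284
w(2.08) ≈ 8.6363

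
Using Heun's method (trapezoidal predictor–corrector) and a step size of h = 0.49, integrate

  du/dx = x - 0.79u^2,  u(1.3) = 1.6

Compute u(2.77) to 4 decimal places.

1.7944

Heun: k1 = f(x_n, u_n); k2 = f(x_n + h, u_n + h·k1); u_{n+1} = u_n + (h/2)·(k1 + k2).
x=1.300000, u=1.600000:
  k1 = f(1.300000, 1.600000) = -0.722400
  k2 = f(1.790000, 1.246024) = 0.563465
  u ← 1.600000 + (0.49/2)·(-0.722400 + 0.563465) = 1.561061
x=1.790000, u=1.561061:
  k1 = f(1.790000, 1.561061) = -0.135160
  k2 = f(2.280000, 1.494833) = 0.514726
  u ← 1.561061 + (0.49/2)·(-0.135160 + 0.514726) = 1.654055
x=2.280000, u=1.654055:
  k1 = f(2.280000, 1.654055) = 0.118642
  k2 = f(2.770000, 1.712189) = 0.454043
  u ← 1.654055 + (0.49/2)·(0.118642 + 0.454043) = 1.794362
u(2.77) ≈ 1.7944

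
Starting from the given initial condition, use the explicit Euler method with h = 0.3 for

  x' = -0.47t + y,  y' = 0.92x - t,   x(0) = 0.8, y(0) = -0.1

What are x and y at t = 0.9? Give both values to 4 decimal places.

Euler on (x,y): x_{n+1} = x_n + h·x', y_{n+1} = y_n + h·y'.
0.000000: (0.800000, -0.100000); f=(-0.100000, 0.736000) → (0.770000, 0.120800)
0.300000: (0.770000, 0.120800); f=(-0.020200, 0.408400) → (0.763940, 0.243320)
0.600000: (0.763940, 0.243320); f=(-0.038680, 0.102825) → (0.752336, 0.274167)
(x(0.9), y(0.9)) ≈ (0.7523, 0.2742)

0.7523, 0.2742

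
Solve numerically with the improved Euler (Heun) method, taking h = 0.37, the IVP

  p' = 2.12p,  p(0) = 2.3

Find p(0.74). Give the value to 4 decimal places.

10.0663

Heun: k1 = f(t_n, p_n); k2 = f(t_n + h, p_n + h·k1); p_{n+1} = p_n + (h/2)·(k1 + k2).
t=0.000000, p=2.300000:
  k1 = f(0.000000, 2.300000) = 4.876000
  k2 = f(0.370000, 4.104120) = 8.700734
  p ← 2.300000 + (0.37/2)·(4.876000 + 8.700734) = 4.811696
t=0.370000, p=4.811696:
  k1 = f(0.370000, 4.811696) = 10.200795
  k2 = f(0.740000, 8.585990) = 18.202299
  p ← 4.811696 + (0.37/2)·(10.200795 + 18.202299) = 10.066268
p(0.74) ≈ 10.0663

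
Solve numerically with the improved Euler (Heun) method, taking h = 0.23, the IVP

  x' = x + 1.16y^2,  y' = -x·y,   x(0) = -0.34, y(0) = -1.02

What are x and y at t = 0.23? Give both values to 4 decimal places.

-0.0951, -1.0777

Heun on (x,y): k1 = f(t_n, state_n); k2 = f(t_n + h, state_n + h·k1); state_{n+1} = state_n + (h/2)·(k1 + k2).
0.000000: (-0.340000, -1.020000)
  k1 = (0.866864, -0.346800)
  predictor → (-0.140621, -1.099764)
  k2 = (1.262377, -0.154650)
  → (-0.095137, -1.077667)
(x(0.23), y(0.23)) ≈ (-0.0951, -1.0777)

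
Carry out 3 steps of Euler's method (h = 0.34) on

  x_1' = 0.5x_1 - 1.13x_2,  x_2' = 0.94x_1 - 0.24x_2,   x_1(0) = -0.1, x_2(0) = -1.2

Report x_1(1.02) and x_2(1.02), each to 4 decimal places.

Euler on (x_1,x_2): x_1_{n+1} = x_1_n + h·x_1', x_2_{n+1} = x_2_n + h·x_2'.
0.000000: (-0.100000, -1.200000); f=(1.306000, 0.194000) → (0.344040, -1.134040)
0.340000: (0.344040, -1.134040); f=(1.453485, 0.595567) → (0.838225, -0.931547)
0.680000: (0.838225, -0.931547); f=(1.471761, 1.011503) → (1.338624, -0.587636)
(x_1(1.02), x_2(1.02)) ≈ (1.3386, -0.5876)

1.3386, -0.5876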